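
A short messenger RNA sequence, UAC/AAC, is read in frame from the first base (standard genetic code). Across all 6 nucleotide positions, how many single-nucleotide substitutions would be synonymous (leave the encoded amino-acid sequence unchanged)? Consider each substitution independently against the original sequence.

2

Codon 1 (UAC, Tyr): 1 synonymous substitution.
Codon 2 (AAC, Asn): 1 synonymous substitution.
Total: 1 + 1 = 2.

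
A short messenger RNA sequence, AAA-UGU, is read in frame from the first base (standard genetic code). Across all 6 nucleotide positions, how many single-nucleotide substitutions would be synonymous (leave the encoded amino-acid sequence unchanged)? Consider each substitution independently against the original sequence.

Codon 1 (AAA, Lys): 1 synonymous substitution.
Codon 2 (UGU, Cys): 1 synonymous substitution.
Total: 1 + 1 = 2.

2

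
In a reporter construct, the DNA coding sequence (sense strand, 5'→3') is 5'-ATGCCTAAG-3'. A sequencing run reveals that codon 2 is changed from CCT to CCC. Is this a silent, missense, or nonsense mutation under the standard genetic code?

silent

Position 6 falls in codon 2: CCT → Pro.
After the substitution the codon is CCC → Pro.
Both encode Pro, so the change is synonymous.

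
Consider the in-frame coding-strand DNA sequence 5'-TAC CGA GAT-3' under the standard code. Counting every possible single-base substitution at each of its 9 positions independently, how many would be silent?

6

Codon 1 (TAC, Tyr): 1 synonymous substitution.
Codon 2 (CGA, Arg): 4 synonymous substitutions.
Codon 3 (GAT, Asp): 1 synonymous substitution.
Total: 1 + 4 + 1 = 6.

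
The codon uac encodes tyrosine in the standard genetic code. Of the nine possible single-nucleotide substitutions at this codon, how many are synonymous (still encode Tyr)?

1

Position 1: none → 0 synonymous.
Position 2: none → 0 synonymous.
Position 3: UAU → 1 synonymous.
Total: 0 + 0 + 1 = 1.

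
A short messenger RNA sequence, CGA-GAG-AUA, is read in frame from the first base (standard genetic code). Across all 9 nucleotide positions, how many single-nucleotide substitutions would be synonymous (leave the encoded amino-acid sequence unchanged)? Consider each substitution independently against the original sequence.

Codon 1 (CGA, Arg): 4 synonymous substitutions.
Codon 2 (GAG, Glu): 1 synonymous substitution.
Codon 3 (AUA, Ile): 2 synonymous substitutions.
Total: 4 + 1 + 2 = 7.

7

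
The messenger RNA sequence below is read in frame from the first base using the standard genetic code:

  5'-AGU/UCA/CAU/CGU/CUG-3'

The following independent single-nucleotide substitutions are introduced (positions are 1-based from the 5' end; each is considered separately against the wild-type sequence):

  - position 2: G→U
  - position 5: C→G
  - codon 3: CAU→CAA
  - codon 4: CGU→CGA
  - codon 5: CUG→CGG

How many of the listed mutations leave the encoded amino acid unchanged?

1

Codon 1: AGU (Ser) → AUU (Ile) — missense.
Codon 2: UCA (Ser) → UGA (Stop) — nonsense.
Codon 3: CAU (His) → CAA (Gln) — missense.
Codon 4: CGU (Arg) → CGA (Arg) — synonymous.
Codon 5: CUG (Leu) → CGG (Arg) — missense.
Synonymous: 1 of 5.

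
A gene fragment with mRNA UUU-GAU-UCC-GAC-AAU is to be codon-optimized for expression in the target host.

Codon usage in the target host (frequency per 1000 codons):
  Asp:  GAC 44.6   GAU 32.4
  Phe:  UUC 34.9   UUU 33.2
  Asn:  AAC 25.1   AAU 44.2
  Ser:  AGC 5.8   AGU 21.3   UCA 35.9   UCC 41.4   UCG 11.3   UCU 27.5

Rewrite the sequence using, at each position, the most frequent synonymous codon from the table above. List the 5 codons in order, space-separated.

UUC GAC UCC GAC AAU

Codon 1 (Phe): best is UUC at 34.9.
Codon 2 (Asp): best is GAC at 44.6.
Codon 3 (Ser): best is UCC at 41.4.
Codon 4 (Asp): best is GAC at 44.6.
Codon 5 (Asn): best is AAU at 44.2.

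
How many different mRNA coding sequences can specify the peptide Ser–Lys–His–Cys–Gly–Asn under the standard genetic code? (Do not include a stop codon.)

384

Ser: 6 codons.
Lys: 2 codons.
His: 2 codons.
Cys: 2 codons.
Gly: 4 codons.
Asn: 2 codons.
6 × 2 × 2 × 2 × 4 × 2 = 384.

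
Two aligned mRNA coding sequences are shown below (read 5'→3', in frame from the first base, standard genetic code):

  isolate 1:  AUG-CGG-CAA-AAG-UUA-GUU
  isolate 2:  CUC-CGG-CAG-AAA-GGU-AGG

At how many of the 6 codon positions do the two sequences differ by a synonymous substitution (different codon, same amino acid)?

Codon 1: AUG Met / CUC Leu — nonsynonymous.
Codon 2: CGG Arg / CGG Arg — identical.
Codon 3: CAA Gln / CAG Gln — synonymous.
Codon 4: AAG Lys / AAA Lys — synonymous.
Codon 5: UUA Leu / GGU Gly — nonsynonymous.
Codon 6: GUU Val / AGG Arg — nonsynonymous.
Synonymous differences: 2.

2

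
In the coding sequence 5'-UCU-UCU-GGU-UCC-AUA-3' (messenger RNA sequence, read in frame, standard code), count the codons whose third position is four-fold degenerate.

Codon 1 UCU (Ser): third position 4-fold.
Codon 2 UCU (Ser): third position 4-fold.
Codon 3 GGU (Gly): third position 4-fold.
Codon 4 UCC (Ser): third position 4-fold.
Codon 5 AUA (Ile): third position 3-fold.
Four-fold degenerate third positions: 4.

4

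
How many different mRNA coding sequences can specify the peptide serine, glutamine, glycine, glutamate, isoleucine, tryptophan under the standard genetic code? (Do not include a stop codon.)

Ser: 6 codons.
Gln: 2 codons.
Gly: 4 codons.
Glu: 2 codons.
Ile: 3 codons.
Trp: 1 codon.
6 × 2 × 4 × 2 × 3 × 1 = 288.

288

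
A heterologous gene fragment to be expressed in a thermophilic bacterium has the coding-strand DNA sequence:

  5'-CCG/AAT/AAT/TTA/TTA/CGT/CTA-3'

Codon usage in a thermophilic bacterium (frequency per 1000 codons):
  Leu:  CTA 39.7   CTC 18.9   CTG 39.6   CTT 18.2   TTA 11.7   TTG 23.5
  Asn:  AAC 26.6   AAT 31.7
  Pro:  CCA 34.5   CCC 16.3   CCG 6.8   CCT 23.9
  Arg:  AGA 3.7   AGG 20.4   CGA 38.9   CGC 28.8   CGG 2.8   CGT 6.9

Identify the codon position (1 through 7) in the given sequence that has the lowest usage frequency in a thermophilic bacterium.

1

Codon 1 CCG (Pro): 6.8 per 1000.
Codon 2 AAT (Asn): 31.7 per 1000.
Codon 3 AAT (Asn): 31.7 per 1000.
Codon 4 TTA (Leu): 11.7 per 1000.
Codon 5 TTA (Leu): 11.7 per 1000.
Codon 6 CGT (Arg): 6.9 per 1000.
Codon 7 CTA (Leu): 39.7 per 1000.
Lowest frequency is 6.8 at codon 1.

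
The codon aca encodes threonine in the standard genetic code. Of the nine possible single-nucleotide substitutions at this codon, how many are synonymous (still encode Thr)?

3

Position 1: none → 0 synonymous.
Position 2: none → 0 synonymous.
Position 3: ACT, ACC, ACG → 3 synonymous.
Total: 0 + 0 + 3 = 3.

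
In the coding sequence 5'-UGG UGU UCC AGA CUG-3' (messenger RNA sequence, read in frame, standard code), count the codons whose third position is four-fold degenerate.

2

Codon 1 UGG (Trp): third position 1-fold.
Codon 2 UGU (Cys): third position 2-fold.
Codon 3 UCC (Ser): third position 4-fold.
Codon 4 AGA (Arg): third position 2-fold.
Codon 5 CUG (Leu): third position 4-fold.
Four-fold degenerate third positions: 2.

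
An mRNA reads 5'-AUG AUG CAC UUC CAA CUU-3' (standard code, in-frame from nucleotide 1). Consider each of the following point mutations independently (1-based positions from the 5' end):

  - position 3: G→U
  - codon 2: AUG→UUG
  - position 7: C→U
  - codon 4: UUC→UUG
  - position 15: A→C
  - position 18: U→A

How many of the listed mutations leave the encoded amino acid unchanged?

1

Codon 1: AUG (Met) → AUU (Ile) — missense.
Codon 2: AUG (Met) → UUG (Leu) — missense.
Codon 3: CAC (His) → UAC (Tyr) — missense.
Codon 4: UUC (Phe) → UUG (Leu) — missense.
Codon 5: CAA (Gln) → CAC (His) — missense.
Codon 6: CUU (Leu) → CUA (Leu) — synonymous.
Synonymous: 1 of 6.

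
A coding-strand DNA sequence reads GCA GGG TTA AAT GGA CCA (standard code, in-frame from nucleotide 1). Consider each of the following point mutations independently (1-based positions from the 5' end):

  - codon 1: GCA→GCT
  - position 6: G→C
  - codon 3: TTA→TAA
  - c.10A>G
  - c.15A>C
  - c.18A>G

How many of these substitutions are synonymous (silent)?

4

Codon 1: GCA (Ala) → GCT (Ala) — synonymous.
Codon 2: GGG (Gly) → GGC (Gly) — synonymous.
Codon 3: TTA (Leu) → TAA (Stop) — nonsense.
Codon 4: AAT (Asn) → GAT (Asp) — missense.
Codon 5: GGA (Gly) → GGC (Gly) — synonymous.
Codon 6: CCA (Pro) → CCG (Pro) — synonymous.
Synonymous: 4 of 6.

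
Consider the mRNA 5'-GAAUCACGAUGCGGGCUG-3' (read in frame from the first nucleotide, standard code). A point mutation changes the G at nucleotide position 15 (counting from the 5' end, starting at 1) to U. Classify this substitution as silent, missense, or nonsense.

Position 15 falls in codon 5: GGG → Gly.
After the substitution the codon is GGU → Gly.
Both encode Gly, so the change is synonymous.

silent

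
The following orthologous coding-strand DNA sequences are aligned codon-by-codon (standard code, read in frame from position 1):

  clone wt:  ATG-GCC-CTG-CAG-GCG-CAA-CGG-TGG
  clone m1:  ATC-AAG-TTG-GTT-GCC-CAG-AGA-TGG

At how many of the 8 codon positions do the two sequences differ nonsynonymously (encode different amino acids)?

3

Codon 1: ATG Met / ATC Ile — nonsynonymous.
Codon 2: GCC Ala / AAG Lys — nonsynonymous.
Codon 3: CTG Leu / TTG Leu — synonymous.
Codon 4: CAG Gln / GTT Val — nonsynonymous.
Codon 5: GCG Ala / GCC Ala — synonymous.
Codon 6: CAA Gln / CAG Gln — synonymous.
Codon 7: CGG Arg / AGA Arg — synonymous.
Codon 8: TGG Trp / TGG Trp — identical.
Nonsynonymous differences: 3.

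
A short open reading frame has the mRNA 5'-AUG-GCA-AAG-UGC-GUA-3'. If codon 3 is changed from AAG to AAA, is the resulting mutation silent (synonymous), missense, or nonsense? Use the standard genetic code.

silent

Position 9 falls in codon 3: AAG → Lys.
After the substitution the codon is AAA → Lys.
Both encode Lys, so the change is synonymous.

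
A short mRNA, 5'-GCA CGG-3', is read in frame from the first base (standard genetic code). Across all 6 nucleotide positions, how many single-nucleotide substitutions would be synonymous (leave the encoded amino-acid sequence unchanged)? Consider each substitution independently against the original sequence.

7

Codon 1 (GCA, Ala): 3 synonymous substitutions.
Codon 2 (CGG, Arg): 4 synonymous substitutions.
Total: 3 + 4 = 7.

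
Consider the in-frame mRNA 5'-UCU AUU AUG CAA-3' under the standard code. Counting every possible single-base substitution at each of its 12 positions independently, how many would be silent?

6

Codon 1 (UCU, Ser): 3 synonymous substitutions.
Codon 2 (AUU, Ile): 2 synonymous substitutions.
Codon 3 (AUG, Met): 0 synonymous substitutions.
Codon 4 (CAA, Gln): 1 synonymous substitution.
Total: 3 + 2 + 0 + 1 = 6.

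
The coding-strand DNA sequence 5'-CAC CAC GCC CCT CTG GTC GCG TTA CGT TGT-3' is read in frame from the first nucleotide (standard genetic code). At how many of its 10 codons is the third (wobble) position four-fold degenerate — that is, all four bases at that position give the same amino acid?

6

Codon 1 CAC (His): third position 2-fold.
Codon 2 CAC (His): third position 2-fold.
Codon 3 GCC (Ala): third position 4-fold.
Codon 4 CCT (Pro): third position 4-fold.
Codon 5 CTG (Leu): third position 4-fold.
Codon 6 GTC (Val): third position 4-fold.
Codon 7 GCG (Ala): third position 4-fold.
Codon 8 TTA (Leu): third position 2-fold.
Codon 9 CGT (Arg): third position 4-fold.
Codon 10 TGT (Cys): third position 2-fold.
Four-fold degenerate third positions: 6.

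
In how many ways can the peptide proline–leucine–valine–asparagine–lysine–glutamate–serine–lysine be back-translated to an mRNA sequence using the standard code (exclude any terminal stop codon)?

Pro: 4 codons.
Leu: 6 codons.
Val: 4 codons.
Asn: 2 codons.
Lys: 2 codons.
Glu: 2 codons.
Ser: 6 codons.
Lys: 2 codons.
4 × 6 × 4 × 2 × 2 × 2 × 6 × 2 = 9216.

9216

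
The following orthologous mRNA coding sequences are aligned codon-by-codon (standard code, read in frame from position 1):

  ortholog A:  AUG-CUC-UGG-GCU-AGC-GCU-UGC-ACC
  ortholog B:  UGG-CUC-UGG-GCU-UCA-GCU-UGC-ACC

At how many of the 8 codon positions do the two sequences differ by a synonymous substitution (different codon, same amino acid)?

1

Codon 1: AUG Met / UGG Trp — nonsynonymous.
Codon 2: CUC Leu / CUC Leu — identical.
Codon 3: UGG Trp / UGG Trp — identical.
Codon 4: GCU Ala / GCU Ala — identical.
Codon 5: AGC Ser / UCA Ser — synonymous.
Codon 6: GCU Ala / GCU Ala — identical.
Codon 7: UGC Cys / UGC Cys — identical.
Codon 8: ACC Thr / ACC Thr — identical.
Synonymous differences: 1.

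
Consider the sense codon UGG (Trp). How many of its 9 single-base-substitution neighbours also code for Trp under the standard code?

Position 1: none → 0 synonymous.
Position 2: none → 0 synonymous.
Position 3: none → 0 synonymous.
Total: 0 + 0 + 0 = 0.

0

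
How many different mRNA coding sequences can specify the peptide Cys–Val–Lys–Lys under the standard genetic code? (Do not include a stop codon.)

32

Cys: 2 codons.
Val: 4 codons.
Lys: 2 codons.
Lys: 2 codons.
2 × 4 × 2 × 2 = 32.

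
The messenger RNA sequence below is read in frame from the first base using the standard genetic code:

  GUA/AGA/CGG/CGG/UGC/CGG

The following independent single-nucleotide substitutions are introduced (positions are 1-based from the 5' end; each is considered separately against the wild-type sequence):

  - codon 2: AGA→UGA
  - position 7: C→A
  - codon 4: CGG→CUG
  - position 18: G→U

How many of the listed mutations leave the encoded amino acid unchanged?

Codon 2: AGA (Arg) → UGA (Stop) — nonsense.
Codon 3: CGG (Arg) → AGG (Arg) — synonymous.
Codon 4: CGG (Arg) → CUG (Leu) — missense.
Codon 6: CGG (Arg) → CGU (Arg) — synonymous.
Synonymous: 2 of 4.

2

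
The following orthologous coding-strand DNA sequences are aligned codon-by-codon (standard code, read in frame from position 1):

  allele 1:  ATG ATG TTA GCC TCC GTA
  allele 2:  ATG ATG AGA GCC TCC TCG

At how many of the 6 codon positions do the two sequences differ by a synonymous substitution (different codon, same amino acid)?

Codon 1: ATG Met / ATG Met — identical.
Codon 2: ATG Met / ATG Met — identical.
Codon 3: TTA Leu / AGA Arg — nonsynonymous.
Codon 4: GCC Ala / GCC Ala — identical.
Codon 5: TCC Ser / TCC Ser — identical.
Codon 6: GTA Val / TCG Ser — nonsynonymous.
Synonymous differences: 0.

0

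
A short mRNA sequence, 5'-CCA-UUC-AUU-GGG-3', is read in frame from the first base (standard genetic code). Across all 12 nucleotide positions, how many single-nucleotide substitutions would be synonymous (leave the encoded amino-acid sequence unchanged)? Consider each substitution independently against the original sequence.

Codon 1 (CCA, Pro): 3 synonymous substitutions.
Codon 2 (UUC, Phe): 1 synonymous substitution.
Codon 3 (AUU, Ile): 2 synonymous substitutions.
Codon 4 (GGG, Gly): 3 synonymous substitutions.
Total: 3 + 1 + 2 + 3 = 9.

9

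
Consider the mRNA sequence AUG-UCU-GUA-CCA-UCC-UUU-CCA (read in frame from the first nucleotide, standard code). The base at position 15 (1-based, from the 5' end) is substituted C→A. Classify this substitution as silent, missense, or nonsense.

Position 15 falls in codon 5: UCC → Ser.
After the substitution the codon is UCA → Ser.
Both encode Ser, so the change is synonymous.

silent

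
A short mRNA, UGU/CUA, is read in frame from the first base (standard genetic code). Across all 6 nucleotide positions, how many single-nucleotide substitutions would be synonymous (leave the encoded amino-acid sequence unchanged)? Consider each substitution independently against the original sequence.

Codon 1 (UGU, Cys): 1 synonymous substitution.
Codon 2 (CUA, Leu): 4 synonymous substitutions.
Total: 1 + 4 = 5.

5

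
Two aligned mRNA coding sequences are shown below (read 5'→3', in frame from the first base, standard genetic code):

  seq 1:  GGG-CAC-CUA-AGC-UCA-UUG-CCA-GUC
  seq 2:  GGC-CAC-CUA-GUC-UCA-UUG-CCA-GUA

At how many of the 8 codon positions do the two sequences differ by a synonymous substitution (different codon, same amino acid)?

Codon 1: GGG Gly / GGC Gly — synonymous.
Codon 2: CAC His / CAC His — identical.
Codon 3: CUA Leu / CUA Leu — identical.
Codon 4: AGC Ser / GUC Val — nonsynonymous.
Codon 5: UCA Ser / UCA Ser — identical.
Codon 6: UUG Leu / UUG Leu — identical.
Codon 7: CCA Pro / CCA Pro — identical.
Codon 8: GUC Val / GUA Val — synonymous.
Synonymous differences: 2.

2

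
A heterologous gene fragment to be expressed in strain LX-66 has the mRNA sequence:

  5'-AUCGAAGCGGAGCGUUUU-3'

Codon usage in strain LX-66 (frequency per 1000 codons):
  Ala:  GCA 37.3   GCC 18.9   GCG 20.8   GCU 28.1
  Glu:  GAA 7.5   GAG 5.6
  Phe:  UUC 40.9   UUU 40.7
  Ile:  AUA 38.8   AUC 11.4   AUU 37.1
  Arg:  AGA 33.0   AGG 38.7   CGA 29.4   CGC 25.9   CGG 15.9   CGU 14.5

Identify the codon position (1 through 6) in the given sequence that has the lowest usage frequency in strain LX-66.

4

Codon 1 AUC (Ile): 11.4 per 1000.
Codon 2 GAA (Glu): 7.5 per 1000.
Codon 3 GCG (Ala): 20.8 per 1000.
Codon 4 GAG (Glu): 5.6 per 1000.
Codon 5 CGU (Arg): 14.5 per 1000.
Codon 6 UUU (Phe): 40.7 per 1000.
Lowest frequency is 5.6 at codon 4.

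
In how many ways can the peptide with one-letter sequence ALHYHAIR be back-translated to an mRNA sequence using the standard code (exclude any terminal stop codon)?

13824

Ala: 4 codons.
Leu: 6 codons.
His: 2 codons.
Tyr: 2 codons.
His: 2 codons.
Ala: 4 codons.
Ile: 3 codons.
Arg: 6 codons.
4 × 6 × 2 × 2 × 2 × 4 × 3 × 6 = 13824.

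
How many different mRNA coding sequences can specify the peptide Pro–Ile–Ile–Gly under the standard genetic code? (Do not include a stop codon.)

Pro: 4 codons.
Ile: 3 codons.
Ile: 3 codons.
Gly: 4 codons.
4 × 3 × 3 × 4 = 144.

144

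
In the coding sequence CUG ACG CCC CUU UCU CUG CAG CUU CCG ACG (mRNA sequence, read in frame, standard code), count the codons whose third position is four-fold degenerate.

9

Codon 1 CUG (Leu): third position 4-fold.
Codon 2 ACG (Thr): third position 4-fold.
Codon 3 CCC (Pro): third position 4-fold.
Codon 4 CUU (Leu): third position 4-fold.
Codon 5 UCU (Ser): third position 4-fold.
Codon 6 CUG (Leu): third position 4-fold.
Codon 7 CAG (Gln): third position 2-fold.
Codon 8 CUU (Leu): third position 4-fold.
Codon 9 CCG (Pro): third position 4-fold.
Codon 10 ACG (Thr): third position 4-fold.
Four-fold degenerate third positions: 9.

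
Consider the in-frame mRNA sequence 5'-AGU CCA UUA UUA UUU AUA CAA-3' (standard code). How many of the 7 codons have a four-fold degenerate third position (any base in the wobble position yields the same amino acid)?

Codon 1 AGU (Ser): third position 2-fold.
Codon 2 CCA (Pro): third position 4-fold.
Codon 3 UUA (Leu): third position 2-fold.
Codon 4 UUA (Leu): third position 2-fold.
Codon 5 UUU (Phe): third position 2-fold.
Codon 6 AUA (Ile): third position 3-fold.
Codon 7 CAA (Gln): third position 2-fold.
Four-fold degenerate third positions: 1.

1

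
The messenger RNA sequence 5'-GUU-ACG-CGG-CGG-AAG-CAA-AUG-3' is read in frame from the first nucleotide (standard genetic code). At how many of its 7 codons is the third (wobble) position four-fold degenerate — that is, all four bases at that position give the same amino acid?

Codon 1 GUU (Val): third position 4-fold.
Codon 2 ACG (Thr): third position 4-fold.
Codon 3 CGG (Arg): third position 4-fold.
Codon 4 CGG (Arg): third position 4-fold.
Codon 5 AAG (Lys): third position 2-fold.
Codon 6 CAA (Gln): third position 2-fold.
Codon 7 AUG (Met): third position 1-fold.
Four-fold degenerate third positions: 4.

4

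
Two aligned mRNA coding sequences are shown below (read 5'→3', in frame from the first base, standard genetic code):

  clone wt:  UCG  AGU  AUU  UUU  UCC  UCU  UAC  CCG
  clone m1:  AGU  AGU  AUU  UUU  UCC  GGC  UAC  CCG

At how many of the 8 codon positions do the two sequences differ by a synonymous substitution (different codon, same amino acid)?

1

Codon 1: UCG Ser / AGU Ser — synonymous.
Codon 2: AGU Ser / AGU Ser — identical.
Codon 3: AUU Ile / AUU Ile — identical.
Codon 4: UUU Phe / UUU Phe — identical.
Codon 5: UCC Ser / UCC Ser — identical.
Codon 6: UCU Ser / GGC Gly — nonsynonymous.
Codon 7: UAC Tyr / UAC Tyr — identical.
Codon 8: CCG Pro / CCG Pro — identical.
Synonymous differences: 1.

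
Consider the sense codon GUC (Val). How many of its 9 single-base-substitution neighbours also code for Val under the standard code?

3

Position 1: none → 0 synonymous.
Position 2: none → 0 synonymous.
Position 3: GUU, GUA, GUG → 3 synonymous.
Total: 0 + 0 + 3 = 3.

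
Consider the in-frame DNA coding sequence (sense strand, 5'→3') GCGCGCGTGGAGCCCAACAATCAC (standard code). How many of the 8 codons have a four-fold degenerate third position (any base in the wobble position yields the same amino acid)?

4

Codon 1 GCG (Ala): third position 4-fold.
Codon 2 CGC (Arg): third position 4-fold.
Codon 3 GTG (Val): third position 4-fold.
Codon 4 GAG (Glu): third position 2-fold.
Codon 5 CCC (Pro): third position 4-fold.
Codon 6 AAC (Asn): third position 2-fold.
Codon 7 AAT (Asn): third position 2-fold.
Codon 8 CAC (His): third position 2-fold.
Four-fold degenerate third positions: 4.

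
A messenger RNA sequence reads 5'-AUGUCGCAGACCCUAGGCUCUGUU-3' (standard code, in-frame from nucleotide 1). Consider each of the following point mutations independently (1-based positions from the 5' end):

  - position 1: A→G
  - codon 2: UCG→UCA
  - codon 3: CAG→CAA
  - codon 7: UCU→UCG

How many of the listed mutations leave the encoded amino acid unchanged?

3

Codon 1: AUG (Met) → GUG (Val) — missense.
Codon 2: UCG (Ser) → UCA (Ser) — synonymous.
Codon 3: CAG (Gln) → CAA (Gln) — synonymous.
Codon 7: UCU (Ser) → UCG (Ser) — synonymous.
Synonymous: 3 of 4.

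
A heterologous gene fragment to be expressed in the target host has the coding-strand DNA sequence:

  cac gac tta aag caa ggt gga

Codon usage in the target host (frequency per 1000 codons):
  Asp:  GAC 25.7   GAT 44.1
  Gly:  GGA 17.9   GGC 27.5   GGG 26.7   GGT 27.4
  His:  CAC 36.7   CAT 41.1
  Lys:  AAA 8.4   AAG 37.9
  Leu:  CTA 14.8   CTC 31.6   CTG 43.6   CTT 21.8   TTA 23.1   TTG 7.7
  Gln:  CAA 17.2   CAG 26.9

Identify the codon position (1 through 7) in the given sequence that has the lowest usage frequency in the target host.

5

Codon 1 CAC (His): 36.7 per 1000.
Codon 2 GAC (Asp): 25.7 per 1000.
Codon 3 TTA (Leu): 23.1 per 1000.
Codon 4 AAG (Lys): 37.9 per 1000.
Codon 5 CAA (Gln): 17.2 per 1000.
Codon 6 GGT (Gly): 27.4 per 1000.
Codon 7 GGA (Gly): 17.9 per 1000.
Lowest frequency is 17.2 at codon 5.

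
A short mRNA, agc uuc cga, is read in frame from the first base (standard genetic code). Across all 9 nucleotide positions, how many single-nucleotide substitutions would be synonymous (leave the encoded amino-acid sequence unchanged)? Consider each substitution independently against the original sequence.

Codon 1 (AGC, Ser): 1 synonymous substitution.
Codon 2 (UUC, Phe): 1 synonymous substitution.
Codon 3 (CGA, Arg): 4 synonymous substitutions.
Total: 1 + 1 + 4 = 6.

6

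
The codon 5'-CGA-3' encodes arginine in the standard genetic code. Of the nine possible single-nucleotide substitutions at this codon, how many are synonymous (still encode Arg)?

Position 1: AGA → 1 synonymous.
Position 2: none → 0 synonymous.
Position 3: CGT, CGC, CGG → 3 synonymous.
Total: 1 + 0 + 3 = 4.

4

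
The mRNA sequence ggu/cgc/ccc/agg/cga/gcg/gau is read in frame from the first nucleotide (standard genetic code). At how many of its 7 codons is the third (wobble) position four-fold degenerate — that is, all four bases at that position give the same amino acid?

5

Codon 1 GGU (Gly): third position 4-fold.
Codon 2 CGC (Arg): third position 4-fold.
Codon 3 CCC (Pro): third position 4-fold.
Codon 4 AGG (Arg): third position 2-fold.
Codon 5 CGA (Arg): third position 4-fold.
Codon 6 GCG (Ala): third position 4-fold.
Codon 7 GAU (Asp): third position 2-fold.
Four-fold degenerate third positions: 5.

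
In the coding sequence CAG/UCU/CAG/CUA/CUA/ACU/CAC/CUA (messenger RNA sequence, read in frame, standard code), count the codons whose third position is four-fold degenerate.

Codon 1 CAG (Gln): third position 2-fold.
Codon 2 UCU (Ser): third position 4-fold.
Codon 3 CAG (Gln): third position 2-fold.
Codon 4 CUA (Leu): third position 4-fold.
Codon 5 CUA (Leu): third position 4-fold.
Codon 6 ACU (Thr): third position 4-fold.
Codon 7 CAC (His): third position 2-fold.
Codon 8 CUA (Leu): third position 4-fold.
Four-fold degenerate third positions: 5.

5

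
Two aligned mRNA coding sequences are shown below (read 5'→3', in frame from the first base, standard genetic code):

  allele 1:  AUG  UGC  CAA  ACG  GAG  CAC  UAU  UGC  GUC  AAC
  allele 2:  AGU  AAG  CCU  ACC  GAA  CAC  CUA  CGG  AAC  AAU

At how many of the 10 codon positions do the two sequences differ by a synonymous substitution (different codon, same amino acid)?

Codon 1: AUG Met / AGU Ser — nonsynonymous.
Codon 2: UGC Cys / AAG Lys — nonsynonymous.
Codon 3: CAA Gln / CCU Pro — nonsynonymous.
Codon 4: ACG Thr / ACC Thr — synonymous.
Codon 5: GAG Glu / GAA Glu — synonymous.
Codon 6: CAC His / CAC His — identical.
Codon 7: UAU Tyr / CUA Leu — nonsynonymous.
Codon 8: UGC Cys / CGG Arg — nonsynonymous.
Codon 9: GUC Val / AAC Asn — nonsynonymous.
Codon 10: AAC Asn / AAU Asn — synonymous.
Synonymous differences: 3.

3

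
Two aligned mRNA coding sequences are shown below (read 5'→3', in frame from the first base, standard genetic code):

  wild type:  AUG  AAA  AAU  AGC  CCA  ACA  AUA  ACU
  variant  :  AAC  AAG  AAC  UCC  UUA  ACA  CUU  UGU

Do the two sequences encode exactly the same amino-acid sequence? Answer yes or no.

Codon 1: AUG Met / AAC Asn — nonsynonymous.
Codon 2: AAA Lys / AAG Lys — synonymous.
Codon 3: AAU Asn / AAC Asn — synonymous.
Codon 4: AGC Ser / UCC Ser — synonymous.
Codon 5: CCA Pro / UUA Leu — nonsynonymous.
Codon 6: ACA Thr / ACA Thr — identical.
Codon 7: AUA Ile / CUU Leu — nonsynonymous.
Codon 8: ACU Thr / UGU Cys — nonsynonymous.
Nonsynonymous differences: 4 → different protein.

no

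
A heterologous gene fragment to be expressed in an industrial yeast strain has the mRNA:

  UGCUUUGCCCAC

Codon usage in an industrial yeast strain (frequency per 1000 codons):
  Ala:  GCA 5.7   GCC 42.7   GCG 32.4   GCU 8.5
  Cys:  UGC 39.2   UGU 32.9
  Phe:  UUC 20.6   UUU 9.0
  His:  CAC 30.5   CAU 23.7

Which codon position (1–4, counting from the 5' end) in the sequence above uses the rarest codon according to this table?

Codon 1 UGC (Cys): 39.2 per 1000.
Codon 2 UUU (Phe): 9.0 per 1000.
Codon 3 GCC (Ala): 42.7 per 1000.
Codon 4 CAC (His): 30.5 per 1000.
Lowest frequency is 9.0 at codon 2.

2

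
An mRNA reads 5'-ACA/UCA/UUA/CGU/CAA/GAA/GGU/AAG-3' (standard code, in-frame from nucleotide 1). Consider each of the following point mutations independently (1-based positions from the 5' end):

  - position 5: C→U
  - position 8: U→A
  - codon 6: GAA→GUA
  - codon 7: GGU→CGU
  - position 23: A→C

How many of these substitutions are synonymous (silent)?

Codon 2: UCA (Ser) → UUA (Leu) — missense.
Codon 3: UUA (Leu) → UAA (Stop) — nonsense.
Codon 6: GAA (Glu) → GUA (Val) — missense.
Codon 7: GGU (Gly) → CGU (Arg) — missense.
Codon 8: AAG (Lys) → ACG (Thr) — missense.
Synonymous: 0 of 5.

0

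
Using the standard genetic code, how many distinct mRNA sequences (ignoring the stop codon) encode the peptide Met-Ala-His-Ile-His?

Met: 1 codon.
Ala: 4 codons.
His: 2 codons.
Ile: 3 codons.
His: 2 codons.
1 × 4 × 2 × 3 × 2 = 48.

48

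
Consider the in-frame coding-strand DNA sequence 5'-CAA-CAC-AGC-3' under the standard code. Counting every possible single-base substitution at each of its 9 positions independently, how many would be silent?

3

Codon 1 (CAA, Gln): 1 synonymous substitution.
Codon 2 (CAC, His): 1 synonymous substitution.
Codon 3 (AGC, Ser): 1 synonymous substitution.
Total: 1 + 1 + 1 = 3.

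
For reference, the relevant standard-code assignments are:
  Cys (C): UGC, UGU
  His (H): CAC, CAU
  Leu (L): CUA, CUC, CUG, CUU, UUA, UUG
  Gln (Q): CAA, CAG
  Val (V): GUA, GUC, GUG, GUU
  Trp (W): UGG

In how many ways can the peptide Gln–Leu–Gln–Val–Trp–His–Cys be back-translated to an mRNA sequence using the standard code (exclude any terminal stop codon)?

Gln: 2 codons.
Leu: 6 codons.
Gln: 2 codons.
Val: 4 codons.
Trp: 1 codon.
His: 2 codons.
Cys: 2 codons.
2 × 6 × 2 × 4 × 1 × 2 × 2 = 384.

384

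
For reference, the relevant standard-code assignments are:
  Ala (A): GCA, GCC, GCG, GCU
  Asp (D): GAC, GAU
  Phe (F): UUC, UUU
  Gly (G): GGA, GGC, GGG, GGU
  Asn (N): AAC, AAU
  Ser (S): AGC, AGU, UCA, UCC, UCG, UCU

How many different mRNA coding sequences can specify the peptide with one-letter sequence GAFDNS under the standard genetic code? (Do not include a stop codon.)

Gly: 4 codons.
Ala: 4 codons.
Phe: 2 codons.
Asp: 2 codons.
Asn: 2 codons.
Ser: 6 codons.
4 × 4 × 2 × 2 × 2 × 6 = 768.

768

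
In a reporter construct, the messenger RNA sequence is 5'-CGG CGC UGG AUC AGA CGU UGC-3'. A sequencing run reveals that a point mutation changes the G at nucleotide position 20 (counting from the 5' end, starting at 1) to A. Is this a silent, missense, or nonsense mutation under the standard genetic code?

Position 20 falls in codon 7: UGC → Cys.
After the substitution the codon is UAC → Tyr.
Cys ≠ Tyr, so this is a missense mutation.

missense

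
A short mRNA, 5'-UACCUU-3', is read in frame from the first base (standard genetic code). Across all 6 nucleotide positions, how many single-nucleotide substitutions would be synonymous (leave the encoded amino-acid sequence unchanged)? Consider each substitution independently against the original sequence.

4

Codon 1 (UAC, Tyr): 1 synonymous substitution.
Codon 2 (CUU, Leu): 3 synonymous substitutions.
Total: 1 + 3 = 4.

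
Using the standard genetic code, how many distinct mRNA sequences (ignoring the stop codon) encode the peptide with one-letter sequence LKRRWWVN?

Leu: 6 codons.
Lys: 2 codons.
Arg: 6 codons.
Arg: 6 codons.
Trp: 1 codon.
Trp: 1 codon.
Val: 4 codons.
Asn: 2 codons.
6 × 2 × 6 × 6 × 1 × 1 × 4 × 2 = 3456.

3456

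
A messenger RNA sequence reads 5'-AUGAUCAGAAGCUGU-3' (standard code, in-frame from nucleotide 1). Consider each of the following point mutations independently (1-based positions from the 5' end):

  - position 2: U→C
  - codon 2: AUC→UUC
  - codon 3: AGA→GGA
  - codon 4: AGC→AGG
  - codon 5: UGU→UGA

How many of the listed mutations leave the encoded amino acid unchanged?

0

Codon 1: AUG (Met) → ACG (Thr) — missense.
Codon 2: AUC (Ile) → UUC (Phe) — missense.
Codon 3: AGA (Arg) → GGA (Gly) — missense.
Codon 4: AGC (Ser) → AGG (Arg) — missense.
Codon 5: UGU (Cys) → UGA (Stop) — nonsense.
Synonymous: 0 of 5.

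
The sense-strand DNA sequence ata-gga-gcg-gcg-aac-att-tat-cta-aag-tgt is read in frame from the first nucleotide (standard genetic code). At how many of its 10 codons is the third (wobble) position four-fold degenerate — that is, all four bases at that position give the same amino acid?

Codon 1 ATA (Ile): third position 3-fold.
Codon 2 GGA (Gly): third position 4-fold.
Codon 3 GCG (Ala): third position 4-fold.
Codon 4 GCG (Ala): third position 4-fold.
Codon 5 AAC (Asn): third position 2-fold.
Codon 6 ATT (Ile): third position 3-fold.
Codon 7 TAT (Tyr): third position 2-fold.
Codon 8 CTA (Leu): third position 4-fold.
Codon 9 AAG (Lys): third position 2-fold.
Codon 10 TGT (Cys): third position 2-fold.
Four-fold degenerate third positions: 4.

4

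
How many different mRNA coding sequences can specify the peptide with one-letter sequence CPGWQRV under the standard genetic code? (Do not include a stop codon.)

1536

Cys: 2 codons.
Pro: 4 codons.
Gly: 4 codons.
Trp: 1 codon.
Gln: 2 codons.
Arg: 6 codons.
Val: 4 codons.
2 × 4 × 4 × 1 × 2 × 6 × 4 = 1536.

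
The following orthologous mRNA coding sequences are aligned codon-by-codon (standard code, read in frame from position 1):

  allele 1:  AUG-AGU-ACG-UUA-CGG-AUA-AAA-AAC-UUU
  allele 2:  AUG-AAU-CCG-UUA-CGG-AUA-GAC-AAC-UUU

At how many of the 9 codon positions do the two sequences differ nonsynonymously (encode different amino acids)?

3

Codon 1: AUG Met / AUG Met — identical.
Codon 2: AGU Ser / AAU Asn — nonsynonymous.
Codon 3: ACG Thr / CCG Pro — nonsynonymous.
Codon 4: UUA Leu / UUA Leu — identical.
Codon 5: CGG Arg / CGG Arg — identical.
Codon 6: AUA Ile / AUA Ile — identical.
Codon 7: AAA Lys / GAC Asp — nonsynonymous.
Codon 8: AAC Asn / AAC Asn — identical.
Codon 9: UUU Phe / UUU Phe — identical.
Nonsynonymous differences: 3.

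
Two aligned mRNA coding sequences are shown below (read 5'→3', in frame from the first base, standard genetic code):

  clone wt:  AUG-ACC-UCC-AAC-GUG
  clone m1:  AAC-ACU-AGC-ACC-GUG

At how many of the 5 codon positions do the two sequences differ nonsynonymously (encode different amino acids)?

2

Codon 1: AUG Met / AAC Asn — nonsynonymous.
Codon 2: ACC Thr / ACU Thr — synonymous.
Codon 3: UCC Ser / AGC Ser — synonymous.
Codon 4: AAC Asn / ACC Thr — nonsynonymous.
Codon 5: GUG Val / GUG Val — identical.
Nonsynonymous differences: 2.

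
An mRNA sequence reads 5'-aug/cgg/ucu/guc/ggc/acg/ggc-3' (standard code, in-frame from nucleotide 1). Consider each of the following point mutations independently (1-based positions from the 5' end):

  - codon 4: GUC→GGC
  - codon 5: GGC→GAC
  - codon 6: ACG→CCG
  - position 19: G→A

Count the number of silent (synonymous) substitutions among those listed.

0

Codon 4: GUC (Val) → GGC (Gly) — missense.
Codon 5: GGC (Gly) → GAC (Asp) — missense.
Codon 6: ACG (Thr) → CCG (Pro) — missense.
Codon 7: GGC (Gly) → AGC (Ser) — missense.
Synonymous: 0 of 4.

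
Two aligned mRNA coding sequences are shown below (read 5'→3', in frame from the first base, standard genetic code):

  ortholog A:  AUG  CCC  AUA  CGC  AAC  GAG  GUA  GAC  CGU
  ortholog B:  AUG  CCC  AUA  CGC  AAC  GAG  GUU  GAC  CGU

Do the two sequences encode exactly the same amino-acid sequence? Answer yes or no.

yes

Codon 1: AUG Met / AUG Met — identical.
Codon 2: CCC Pro / CCC Pro — identical.
Codon 3: AUA Ile / AUA Ile — identical.
Codon 4: CGC Arg / CGC Arg — identical.
Codon 5: AAC Asn / AAC Asn — identical.
Codon 6: GAG Glu / GAG Glu — identical.
Codon 7: GUA Val / GUU Val — synonymous.
Codon 8: GAC Asp / GAC Asp — identical.
Codon 9: CGU Arg / CGU Arg — identical.
Nonsynonymous differences: 0 → same protein.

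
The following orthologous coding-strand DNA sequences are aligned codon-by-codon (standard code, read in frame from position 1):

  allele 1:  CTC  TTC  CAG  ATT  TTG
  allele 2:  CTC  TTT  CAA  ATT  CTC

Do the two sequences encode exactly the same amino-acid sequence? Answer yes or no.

Codon 1: CTC Leu / CTC Leu — identical.
Codon 2: TTC Phe / TTT Phe — synonymous.
Codon 3: CAG Gln / CAA Gln — synonymous.
Codon 4: ATT Ile / ATT Ile — identical.
Codon 5: TTG Leu / CTC Leu — synonymous.
Nonsynonymous differences: 0 → same protein.

yes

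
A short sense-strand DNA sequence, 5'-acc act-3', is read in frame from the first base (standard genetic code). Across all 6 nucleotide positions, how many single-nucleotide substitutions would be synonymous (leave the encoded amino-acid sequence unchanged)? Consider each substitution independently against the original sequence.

6

Codon 1 (ACC, Thr): 3 synonymous substitutions.
Codon 2 (ACT, Thr): 3 synonymous substitutions.
Total: 3 + 3 = 6.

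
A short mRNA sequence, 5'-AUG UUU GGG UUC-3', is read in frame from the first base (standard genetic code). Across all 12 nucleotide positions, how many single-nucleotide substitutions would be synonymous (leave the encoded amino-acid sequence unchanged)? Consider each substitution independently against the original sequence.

Codon 1 (AUG, Met): 0 synonymous substitutions.
Codon 2 (UUU, Phe): 1 synonymous substitution.
Codon 3 (GGG, Gly): 3 synonymous substitutions.
Codon 4 (UUC, Phe): 1 synonymous substitution.
Total: 0 + 1 + 3 + 1 = 5.

5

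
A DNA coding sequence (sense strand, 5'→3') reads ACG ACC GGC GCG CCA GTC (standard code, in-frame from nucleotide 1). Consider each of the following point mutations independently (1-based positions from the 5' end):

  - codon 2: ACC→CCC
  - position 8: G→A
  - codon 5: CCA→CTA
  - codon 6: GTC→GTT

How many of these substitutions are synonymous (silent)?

1

Codon 2: ACC (Thr) → CCC (Pro) — missense.
Codon 3: GGC (Gly) → GAC (Asp) — missense.
Codon 5: CCA (Pro) → CTA (Leu) — missense.
Codon 6: GTC (Val) → GTT (Val) — synonymous.
Synonymous: 1 of 4.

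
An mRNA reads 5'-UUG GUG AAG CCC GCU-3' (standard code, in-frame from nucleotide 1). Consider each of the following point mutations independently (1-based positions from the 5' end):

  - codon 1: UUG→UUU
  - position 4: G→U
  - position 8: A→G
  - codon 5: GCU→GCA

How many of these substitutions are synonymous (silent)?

1

Codon 1: UUG (Leu) → UUU (Phe) — missense.
Codon 2: GUG (Val) → UUG (Leu) — missense.
Codon 3: AAG (Lys) → AGG (Arg) — missense.
Codon 5: GCU (Ala) → GCA (Ala) — synonymous.
Synonymous: 1 of 4.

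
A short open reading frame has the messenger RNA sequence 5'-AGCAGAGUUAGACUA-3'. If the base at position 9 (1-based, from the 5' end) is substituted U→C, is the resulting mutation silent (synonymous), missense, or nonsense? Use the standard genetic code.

Position 9 falls in codon 3: GUU → Val.
After the substitution the codon is GUC → Val.
Both encode Val, so the change is synonymous.

silent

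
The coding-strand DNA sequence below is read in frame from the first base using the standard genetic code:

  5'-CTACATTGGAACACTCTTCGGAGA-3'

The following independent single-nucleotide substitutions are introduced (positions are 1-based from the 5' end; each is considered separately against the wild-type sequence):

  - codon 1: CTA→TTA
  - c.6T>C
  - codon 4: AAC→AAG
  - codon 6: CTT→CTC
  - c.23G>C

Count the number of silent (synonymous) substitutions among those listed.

Codon 1: CTA (Leu) → TTA (Leu) — synonymous.
Codon 2: CAT (His) → CAC (His) — synonymous.
Codon 4: AAC (Asn) → AAG (Lys) — missense.
Codon 6: CTT (Leu) → CTC (Leu) — synonymous.
Codon 8: AGA (Arg) → ACA (Thr) — missense.
Synonymous: 3 of 5.

3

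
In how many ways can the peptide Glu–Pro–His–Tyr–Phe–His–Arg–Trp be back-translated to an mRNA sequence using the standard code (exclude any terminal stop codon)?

Glu: 2 codons.
Pro: 4 codons.
His: 2 codons.
Tyr: 2 codons.
Phe: 2 codons.
His: 2 codons.
Arg: 6 codons.
Trp: 1 codon.
2 × 4 × 2 × 2 × 2 × 2 × 6 × 1 = 768.

768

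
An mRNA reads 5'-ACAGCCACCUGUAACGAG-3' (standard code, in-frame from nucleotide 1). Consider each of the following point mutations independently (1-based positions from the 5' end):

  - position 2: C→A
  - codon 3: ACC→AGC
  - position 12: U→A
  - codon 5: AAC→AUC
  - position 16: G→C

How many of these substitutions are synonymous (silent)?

0

Codon 1: ACA (Thr) → AAA (Lys) — missense.
Codon 3: ACC (Thr) → AGC (Ser) — missense.
Codon 4: UGU (Cys) → UGA (Stop) — nonsense.
Codon 5: AAC (Asn) → AUC (Ile) — missense.
Codon 6: GAG (Glu) → CAG (Gln) — missense.
Synonymous: 0 of 5.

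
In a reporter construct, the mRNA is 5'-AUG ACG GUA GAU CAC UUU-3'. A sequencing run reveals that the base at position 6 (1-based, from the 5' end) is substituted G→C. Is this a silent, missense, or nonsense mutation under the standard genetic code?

Position 6 falls in codon 2: ACG → Thr.
After the substitution the codon is ACC → Thr.
Both encode Thr, so the change is synonymous.

silent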